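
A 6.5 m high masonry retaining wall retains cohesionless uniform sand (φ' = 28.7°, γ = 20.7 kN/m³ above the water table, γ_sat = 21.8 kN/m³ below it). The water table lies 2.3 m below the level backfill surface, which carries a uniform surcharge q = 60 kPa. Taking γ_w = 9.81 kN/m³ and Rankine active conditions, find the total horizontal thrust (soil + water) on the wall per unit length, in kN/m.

350 kN/m

K_a = tan²(45° − φ/2) = 0.3511.
γ' = 21.8 − 9.81 = 11.99 kN/m³. h₂ = H − d_w = 4.2 m.
σ'_h: at surface K_a·q = 21.07; at WT K_a(q+γd_w) = 37.79; at base K_a(q+γd_w+γ'h₂) = 55.47 kPa.
P₁ = ½(21.07+37.79)×2.3 = 67.68; P₂ = ½(37.79+55.47)×4.2 = 195.8; P_w = ½γ_w h₂² = 86.52.
Total = 67.68+195.8+86.52 = 350.0 kN/m.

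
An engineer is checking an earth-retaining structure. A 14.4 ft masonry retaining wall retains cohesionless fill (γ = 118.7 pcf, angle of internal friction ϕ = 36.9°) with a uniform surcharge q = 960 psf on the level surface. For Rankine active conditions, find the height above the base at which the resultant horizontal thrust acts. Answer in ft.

K_a = 0.2497.
Triangular part P₁ = ½K_aγH² = 3073 at H/3 = 4.800 ft; rectangular part P₂ = K_a q H = 3451 at H/2 = 7.200 ft.
ȳ = (P₁·4.800 + P₂·7.200)/(P₁+P₂) = 6.070 ft.

6.07 ft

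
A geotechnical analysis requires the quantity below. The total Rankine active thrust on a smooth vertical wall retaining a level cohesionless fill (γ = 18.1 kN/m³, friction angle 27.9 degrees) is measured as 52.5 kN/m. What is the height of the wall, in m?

K_a = 0.3625. P_a = ½ K_a γ H² ⇒ H = √(2P_a/(K_a γ)).
H = √(2×52.5/(0.3625×18.1)) = 4.001 m.

4.00 m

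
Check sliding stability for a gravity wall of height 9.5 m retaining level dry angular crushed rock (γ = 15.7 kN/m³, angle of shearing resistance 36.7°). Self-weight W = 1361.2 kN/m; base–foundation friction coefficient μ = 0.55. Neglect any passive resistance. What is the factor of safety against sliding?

4.20

K_a = tan²(45° − 36.7°/2) = 0.2519.
P_a = ½K_aγH² = 0.5×0.2519×15.7×9.5² = 178.4 kN/m, acting at H/3 = 3.167 m above the base.
FS_sliding = μW / P_a = 0.55×1361.2 / 178.4 = 4.196.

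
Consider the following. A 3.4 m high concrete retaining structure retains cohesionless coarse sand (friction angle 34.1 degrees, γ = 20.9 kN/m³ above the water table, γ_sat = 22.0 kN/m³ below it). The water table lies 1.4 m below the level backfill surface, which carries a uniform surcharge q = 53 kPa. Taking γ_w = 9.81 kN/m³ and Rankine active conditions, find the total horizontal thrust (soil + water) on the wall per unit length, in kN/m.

99.5 kN/m

K_a = tan²(45° − φ/2) = 0.2815.
γ' = 22.0 − 9.81 = 12.19 kN/m³. h₂ = H − d_w = 2.0 m.
σ'_h: at surface K_a·q = 14.92; at WT K_a(q+γd_w) = 23.16; at base K_a(q+γd_w+γ'h₂) = 30.02 kPa.
P₁ = ½(14.92+23.16)×1.4 = 26.66; P₂ = ½(23.16+30.02)×2.0 = 53.18; P_w = ½γ_w h₂² = 19.62.
Total = 26.66+53.18+19.62 = 99.46 kN/m.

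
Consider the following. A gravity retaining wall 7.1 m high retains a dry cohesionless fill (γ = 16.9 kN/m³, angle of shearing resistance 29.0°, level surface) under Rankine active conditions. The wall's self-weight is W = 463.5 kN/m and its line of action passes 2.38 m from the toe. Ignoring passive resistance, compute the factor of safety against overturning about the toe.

K_a = tan²(45° − 29.0°/2) = 0.3470.
P_a = ½K_aγH² = 0.5×0.3470×16.9×7.1² = 147.8 kN/m, acting at H/3 = 2.367 m above the base.
Overturning moment M_o = P_a × H/3 = 147.8 × 2.367 = 349.8.
Resisting moment M_r = W × 2.38 = 463.5 × 2.38 = 1103.
FS_overturning = M_r/M_o = 1103/349.8 = 3.154.

3.15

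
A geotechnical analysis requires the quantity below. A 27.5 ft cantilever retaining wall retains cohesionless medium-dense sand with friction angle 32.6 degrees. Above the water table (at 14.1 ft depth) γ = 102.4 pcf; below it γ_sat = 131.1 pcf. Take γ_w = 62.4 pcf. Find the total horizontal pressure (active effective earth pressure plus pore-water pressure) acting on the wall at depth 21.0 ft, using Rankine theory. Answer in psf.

K_a = (1 − sin φ)/(1 + sin φ) = 0.2997.
γ' = 131.1 − 62.4 = 68.70 pcf.
Effective vertical stress at 21.0 ft: σ'_v = 102.4×14.1 + 68.70×6.90 = 1918 psf.
σ'_h = K_a σ'_v = 0.2997 × 1918 = 574.9 psf; u = γ_w × 6.90 = 430.6 psf.
Total σ_h = 574.9 + 430.6 = 1005 psf.

1010 psf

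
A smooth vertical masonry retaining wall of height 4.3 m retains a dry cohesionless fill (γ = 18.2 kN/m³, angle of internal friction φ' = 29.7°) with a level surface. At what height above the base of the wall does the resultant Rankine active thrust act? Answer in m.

1.43 m

K_a = 0.3374.
The pressure distribution is triangular, so the resultant acts at H/3 above the base = 4.3/3 = 1.433 m.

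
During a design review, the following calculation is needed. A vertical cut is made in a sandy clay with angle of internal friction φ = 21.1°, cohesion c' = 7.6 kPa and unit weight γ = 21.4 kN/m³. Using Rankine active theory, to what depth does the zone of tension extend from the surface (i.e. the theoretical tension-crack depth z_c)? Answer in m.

K_a = tan²(45° − 21.1°/2) = 0.4706; √K_a = 0.6860.
The active pressure is zero where K_a γ z = 2c√K_a, so z_c = 2c/(γ√K_a) = 2×7.6/(21.4×0.6860) = 1.035 m.

1.04 m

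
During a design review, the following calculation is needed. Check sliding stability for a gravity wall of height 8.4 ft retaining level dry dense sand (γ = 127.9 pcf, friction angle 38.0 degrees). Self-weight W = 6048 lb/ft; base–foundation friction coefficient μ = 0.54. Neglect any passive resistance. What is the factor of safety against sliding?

K_a = tan²(45° − 38.0°/2) = 0.2379.
P_a = ½K_aγH² = 0.5×0.2379×127.9×8.4² = 1073 lb/ft, acting at H/3 = 2.800 ft above the base.
FS_sliding = μW / P_a = 0.54×6048 / 1073 = 3.043.

3.04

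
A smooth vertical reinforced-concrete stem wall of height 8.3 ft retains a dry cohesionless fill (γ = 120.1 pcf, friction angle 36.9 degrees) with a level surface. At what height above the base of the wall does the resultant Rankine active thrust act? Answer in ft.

2.77 ft

K_a = 0.2497.
The pressure distribution is triangular, so the resultant acts at H/3 above the base = 8.3/3 = 2.767 ft.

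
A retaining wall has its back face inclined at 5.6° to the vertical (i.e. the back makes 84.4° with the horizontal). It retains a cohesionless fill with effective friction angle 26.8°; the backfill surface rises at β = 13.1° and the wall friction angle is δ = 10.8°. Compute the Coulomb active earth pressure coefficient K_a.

K_a = sin²(α+φ) / [sin²α · sin(α−δ) · (1 + √{sin(φ+δ)sin(φ−β) / (sin(α−δ)sin(α+β))})²].
With α = 84.4°, φ = 26.8°, δ = 10.8°, β = 13.1°: K_a = 0.4736.

0.474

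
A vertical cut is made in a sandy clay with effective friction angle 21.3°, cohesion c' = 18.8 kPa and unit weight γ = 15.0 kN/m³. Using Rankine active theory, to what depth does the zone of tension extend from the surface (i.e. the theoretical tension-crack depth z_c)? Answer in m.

3.67 m

K_a = tan²(45° − 21.3°/2) = 0.4671; √K_a = 0.6834.
The active pressure is zero where K_a γ z = 2c√K_a, so z_c = 2c/(γ√K_a) = 2×18.8/(15.0×0.6834) = 3.668 m.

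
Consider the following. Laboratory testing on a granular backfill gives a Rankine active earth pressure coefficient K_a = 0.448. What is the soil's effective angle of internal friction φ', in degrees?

22.4°

K_a = tan²(45° − φ/2) ⇒ 45° − φ/2 = arctan(√0.448) = 33.80°.
φ = 2(45° − 33.80°) = 22.41°.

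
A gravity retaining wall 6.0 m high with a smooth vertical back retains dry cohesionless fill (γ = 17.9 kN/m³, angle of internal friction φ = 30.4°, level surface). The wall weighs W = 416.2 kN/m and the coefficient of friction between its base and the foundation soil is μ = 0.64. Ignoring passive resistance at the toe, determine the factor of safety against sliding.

2.52

K_a = tan²(45° − 30.4°/2) = 0.3280.
P_a = ½K_aγH² = 0.5×0.3280×17.9×6.0² = 105.7 kN/m, acting at H/3 = 2.000 m above the base.
FS_sliding = μW / P_a = 0.64×416.2 / 105.7 = 2.521.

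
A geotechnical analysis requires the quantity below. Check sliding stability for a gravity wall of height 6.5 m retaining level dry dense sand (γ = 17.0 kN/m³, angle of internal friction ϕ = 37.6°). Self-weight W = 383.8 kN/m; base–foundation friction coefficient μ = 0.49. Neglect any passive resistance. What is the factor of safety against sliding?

2.16

K_a = tan²(45° − 37.6°/2) = 0.2421.
P_a = ½K_aγH² = 0.5×0.2421×17.0×6.5² = 86.95 kN/m, acting at H/3 = 2.167 m above the base.
FS_sliding = μW / P_a = 0.49×383.8 / 86.95 = 2.163.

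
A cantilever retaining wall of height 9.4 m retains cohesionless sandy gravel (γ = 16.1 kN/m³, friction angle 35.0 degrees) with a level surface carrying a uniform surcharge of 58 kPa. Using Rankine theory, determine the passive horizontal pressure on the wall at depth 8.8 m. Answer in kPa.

737 kPa

K_p = (1 + sin φ)/(1 − sin φ) = 3.690.
σ_v = γz + q = 16.1 × 8.8 + 58 = 199.7 kPa.
σ_h = K_p σ_v = 3.690 × 199.7 = 736.9 kPa.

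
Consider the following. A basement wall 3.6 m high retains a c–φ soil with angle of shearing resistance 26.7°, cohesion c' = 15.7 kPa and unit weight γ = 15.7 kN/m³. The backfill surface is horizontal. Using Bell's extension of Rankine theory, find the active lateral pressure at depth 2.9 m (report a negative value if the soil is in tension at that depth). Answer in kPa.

K_a = (1 − sin φ)/(1 + sin φ) = 0.3800.
σ_a = K_a γ z − 2c√K_a = 0.3800×15.7×2.9 − 2×15.7×0.6164 = -2.056 kPa.

-2.06 kPa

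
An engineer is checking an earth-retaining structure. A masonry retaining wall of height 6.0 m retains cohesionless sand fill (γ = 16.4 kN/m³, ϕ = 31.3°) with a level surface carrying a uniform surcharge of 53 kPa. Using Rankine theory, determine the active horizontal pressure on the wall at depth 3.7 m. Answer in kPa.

K_a = (1 − sin φ)/(1 + sin φ) = 0.3162.
σ_v = γz + q = 16.4 × 3.7 + 53 = 113.7 kPa.
σ_h = K_a σ_v = 0.3162 × 113.7 = 35.95 kPa.

35.9 kPa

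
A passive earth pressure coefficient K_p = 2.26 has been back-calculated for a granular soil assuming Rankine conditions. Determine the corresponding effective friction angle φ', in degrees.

22.7°

K_p = (1+sin φ)/(1−sin φ) ⇒ sin φ = (K_p − 1)/(K_p + 1) = 0.3865.
φ = arcsin(0.3865) = 22.74°.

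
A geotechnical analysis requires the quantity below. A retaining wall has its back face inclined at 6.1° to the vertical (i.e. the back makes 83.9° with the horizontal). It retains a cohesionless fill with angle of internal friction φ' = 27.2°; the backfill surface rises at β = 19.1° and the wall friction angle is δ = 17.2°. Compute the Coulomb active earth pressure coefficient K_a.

0.540

K_a = sin²(α+φ) / [sin²α · sin(α−δ) · (1 + √{sin(φ+δ)sin(φ−β) / (sin(α−δ)sin(α+β))})²].
With α = 83.9°, φ = 27.2°, δ = 17.2°, β = 19.1°: K_a = 0.5403.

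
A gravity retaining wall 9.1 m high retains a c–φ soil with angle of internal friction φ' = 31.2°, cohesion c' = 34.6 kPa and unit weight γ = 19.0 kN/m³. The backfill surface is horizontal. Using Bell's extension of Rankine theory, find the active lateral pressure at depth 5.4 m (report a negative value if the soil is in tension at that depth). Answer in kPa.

K_a = (1 − sin φ)/(1 + sin φ) = 0.3175.
σ_a = K_a γ z − 2c√K_a = 0.3175×19.0×5.4 − 2×34.6×0.5635 = -6.417 kPa.

-6.42 kPa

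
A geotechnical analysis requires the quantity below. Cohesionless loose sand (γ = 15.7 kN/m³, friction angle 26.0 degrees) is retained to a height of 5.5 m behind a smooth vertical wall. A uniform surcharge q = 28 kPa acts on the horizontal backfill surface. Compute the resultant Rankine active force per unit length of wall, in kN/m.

153 kN/m

K_a = tan²(45° − φ/2) = 0.3905.
Soil triangle: ½ K_a γ H² = 0.5×0.3905×15.7×5.5² = 92.72 kN/m.
Surcharge rectangle: K_a q H = 0.3905×28×5.5 = 60.13 kN/m.
Total = 92.72 + 60.13 = 152.9 kN/m.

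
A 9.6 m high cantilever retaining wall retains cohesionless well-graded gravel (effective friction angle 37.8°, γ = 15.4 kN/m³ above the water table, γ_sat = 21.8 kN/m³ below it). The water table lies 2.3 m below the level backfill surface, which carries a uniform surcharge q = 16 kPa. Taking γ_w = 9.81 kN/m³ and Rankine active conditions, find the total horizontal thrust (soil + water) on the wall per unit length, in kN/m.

447 kN/m

K_a = tan²(45° − φ/2) = 0.2400.
γ' = 21.8 − 9.81 = 11.99 kN/m³. h₂ = H − d_w = 7.3 m.
σ'_h: at surface K_a·q = 3.840; at WT K_a(q+γd_w) = 12.34; at base K_a(q+γd_w+γ'h₂) = 33.35 kPa.
P₁ = ½(3.840+12.34)×2.3 = 18.61; P₂ = ½(12.34+33.35)×7.3 = 166.8; P_w = ½γ_w h₂² = 261.4.
Total = 18.61+166.8+261.4 = 446.8 kN/m.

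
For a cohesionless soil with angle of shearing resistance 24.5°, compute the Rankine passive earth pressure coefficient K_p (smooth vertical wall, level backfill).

2.42

K_p = (1 + sin φ)/(1 − sin φ) = tan²(45° + 24.5°/2) = 2.417.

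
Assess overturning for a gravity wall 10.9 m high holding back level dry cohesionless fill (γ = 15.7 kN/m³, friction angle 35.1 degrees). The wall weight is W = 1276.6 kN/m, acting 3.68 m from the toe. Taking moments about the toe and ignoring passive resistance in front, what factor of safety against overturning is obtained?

5.14

K_a = tan²(45° − 35.1°/2) = 0.2698.
P_a = ½K_aγH² = 0.5×0.2698×15.7×10.9² = 251.7 kN/m, acting at H/3 = 3.633 m above the base.
Overturning moment M_o = P_a × H/3 = 251.7 × 3.633 = 914.4.
Resisting moment M_r = W × 3.68 = 1276.6 × 3.68 = 4698.
FS_overturning = M_r/M_o = 4698/914.4 = 5.138.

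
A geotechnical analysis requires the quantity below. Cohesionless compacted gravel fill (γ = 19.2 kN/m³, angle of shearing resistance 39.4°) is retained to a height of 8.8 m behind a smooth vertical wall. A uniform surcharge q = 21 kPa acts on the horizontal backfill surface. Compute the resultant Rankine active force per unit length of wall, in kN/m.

207 kN/m

K_a = tan²(45° − φ/2) = 0.2234.
Soil triangle: ½ K_a γ H² = 0.5×0.2234×19.2×8.8² = 166.1 kN/m.
Surcharge rectangle: K_a q H = 0.2234×21×8.8 = 41.29 kN/m.
Total = 166.1 + 41.29 = 207.4 kN/m.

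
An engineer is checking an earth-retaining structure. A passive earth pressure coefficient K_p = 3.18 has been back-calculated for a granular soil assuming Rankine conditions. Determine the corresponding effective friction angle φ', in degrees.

31.4°

K_p = (1+sin φ)/(1−sin φ) ⇒ sin φ = (K_p − 1)/(K_p + 1) = 0.5215.
φ = arcsin(0.5215) = 31.44°.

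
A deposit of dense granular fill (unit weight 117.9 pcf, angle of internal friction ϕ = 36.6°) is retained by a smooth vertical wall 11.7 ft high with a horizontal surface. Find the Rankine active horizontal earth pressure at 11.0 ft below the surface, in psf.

328 psf

K_a = (1 − sin φ)/(1 + sin φ) = 0.2530.
σ_h = K_a γ z = 0.2530 × 117.9 × 11.0 = 328.1 psf.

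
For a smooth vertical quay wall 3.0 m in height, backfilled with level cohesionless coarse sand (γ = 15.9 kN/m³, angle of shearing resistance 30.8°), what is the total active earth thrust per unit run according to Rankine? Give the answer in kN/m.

K_a = tan²(45° − φ/2) = 0.3227.
P_a = ½ K_a γ H² = 0.5 × 0.3227 × 15.9 × 3.0² = 23.09 kN/m.

23.1 kN/m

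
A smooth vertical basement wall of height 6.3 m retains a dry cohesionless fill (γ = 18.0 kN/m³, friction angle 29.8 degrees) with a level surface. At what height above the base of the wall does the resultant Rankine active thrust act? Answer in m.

K_a = 0.3360.
The pressure distribution is triangular, so the resultant acts at H/3 above the base = 6.3/3 = 2.100 m.

2.10 m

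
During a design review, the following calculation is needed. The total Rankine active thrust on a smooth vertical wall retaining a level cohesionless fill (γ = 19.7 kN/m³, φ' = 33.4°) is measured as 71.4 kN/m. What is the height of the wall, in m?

K_a = 0.2899. P_a = ½ K_a γ H² ⇒ H = √(2P_a/(K_a γ)).
H = √(2×71.4/(0.2899×19.7)) = 5.000 m.

5.00 m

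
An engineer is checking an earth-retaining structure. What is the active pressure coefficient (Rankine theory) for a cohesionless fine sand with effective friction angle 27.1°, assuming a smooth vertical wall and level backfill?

K_a = tan²(45° − φ/2) = tan²(31.45°) = 0.3741.

0.374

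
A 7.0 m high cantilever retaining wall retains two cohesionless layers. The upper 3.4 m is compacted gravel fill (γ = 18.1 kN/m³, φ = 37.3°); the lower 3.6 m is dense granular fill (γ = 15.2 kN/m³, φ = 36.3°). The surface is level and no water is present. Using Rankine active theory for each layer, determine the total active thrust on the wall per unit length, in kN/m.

K_a1 = tan²(45°−37.3°/2) = 0.2453; K_a2 = tan²(45°−36.3°/2) = 0.2563.
Layer 1: σ at base = K_a1 γ₁ h₁ = 15.10 kPa; P₁ = ½×15.10×3.4 = 25.67.
Layer 2: σ_v at top = γ₁h₁ = 61.54; σ_h top = K_a2×61.54 = 15.77; σ_h base = K_a2×(61.54+15.2×3.6) = 29.79.
P₂ = ½(15.77+29.79)×3.6 = 82.02. Total P_a = 25.67+82.02 = 107.7 kN/m.

108 kN/m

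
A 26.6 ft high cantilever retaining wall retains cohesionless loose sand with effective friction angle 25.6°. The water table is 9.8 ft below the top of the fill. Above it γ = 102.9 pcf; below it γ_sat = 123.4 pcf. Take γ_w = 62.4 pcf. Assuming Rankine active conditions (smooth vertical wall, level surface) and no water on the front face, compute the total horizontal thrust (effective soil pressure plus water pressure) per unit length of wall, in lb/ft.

K_a = tan²(45° − φ/2) = 0.3966.
γ' = 123.4 − 62.4 = 61.00 pcf. Depth below WT = 16.8 ft.
σ'_h at WT = K_a γ d_w = 399.9 psf; at base = 399.9 + K_a γ' × 16.8 = 806.3 psf.
P₁ (0–9.8 ft) = ½×399.9×9.8 = 1960. P₂ (9.8–26.6 ft) = ½(399.9+806.3)×16.8 = 10130.
P_w = ½ γ_w h₂² = 0.5×62.4×16.8² = 8806. Total = 1960+10130+8806 = 20900 lb/ft.

20900 lb/ft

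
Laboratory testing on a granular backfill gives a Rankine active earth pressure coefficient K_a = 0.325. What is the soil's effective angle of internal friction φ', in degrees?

K_a = tan²(45° − φ/2) ⇒ 45° − φ/2 = arctan(√0.325) = 29.69°.
φ = 2(45° − 29.69°) = 30.63°.

30.6°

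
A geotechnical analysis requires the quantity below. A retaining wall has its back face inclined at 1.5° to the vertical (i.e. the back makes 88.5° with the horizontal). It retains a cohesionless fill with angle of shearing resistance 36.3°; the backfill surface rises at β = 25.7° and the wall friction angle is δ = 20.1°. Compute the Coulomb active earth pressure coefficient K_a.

K_a = sin²(α+φ) / [sin²α · sin(α−δ) · (1 + √{sin(φ+δ)sin(φ−β) / (sin(α−δ)sin(α+β))})²].
With α = 88.5°, φ = 36.3°, δ = 20.1°, β = 25.7°: K_a = 0.3574.

0.357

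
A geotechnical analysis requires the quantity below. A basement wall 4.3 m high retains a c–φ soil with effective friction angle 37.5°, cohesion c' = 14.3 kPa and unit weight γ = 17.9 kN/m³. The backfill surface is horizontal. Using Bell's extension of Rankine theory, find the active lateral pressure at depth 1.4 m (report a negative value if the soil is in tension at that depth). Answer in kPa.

K_a = (1 − sin φ)/(1 + sin φ) = 0.2432.
σ_a = K_a γ z − 2c√K_a = 0.2432×17.9×1.4 − 2×14.3×0.4931 = -8.010 kPa.

-8.01 kPa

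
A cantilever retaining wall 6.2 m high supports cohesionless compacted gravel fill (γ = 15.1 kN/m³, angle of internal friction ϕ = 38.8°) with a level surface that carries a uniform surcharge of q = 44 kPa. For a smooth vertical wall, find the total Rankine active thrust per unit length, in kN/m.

129 kN/m

K_a = tan²(45° − φ/2) = 0.2296.
Soil triangle: ½ K_a γ H² = 0.5×0.2296×15.1×6.2² = 66.62 kN/m.
Surcharge rectangle: K_a q H = 0.2296×44×6.2 = 62.62 kN/m.
Total = 66.62 + 62.62 = 129.2 kN/m.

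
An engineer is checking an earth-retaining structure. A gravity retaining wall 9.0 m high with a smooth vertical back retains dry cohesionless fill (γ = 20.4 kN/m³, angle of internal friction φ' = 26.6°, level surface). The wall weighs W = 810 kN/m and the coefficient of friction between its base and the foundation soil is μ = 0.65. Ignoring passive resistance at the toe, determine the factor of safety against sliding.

1.67

K_a = tan²(45° − 26.6°/2) = 0.3814.
P_a = ½K_aγH² = 0.5×0.3814×20.4×9.0² = 315.2 kN/m, acting at H/3 = 3.000 m above the base.
FS_sliding = μW / P_a = 0.65×810 / 315.2 = 1.671.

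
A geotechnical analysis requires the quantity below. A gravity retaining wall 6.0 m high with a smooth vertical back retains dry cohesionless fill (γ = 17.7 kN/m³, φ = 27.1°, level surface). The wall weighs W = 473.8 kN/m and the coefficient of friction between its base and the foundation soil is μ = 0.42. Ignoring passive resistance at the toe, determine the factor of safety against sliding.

1.67

K_a = tan²(45° − 27.1°/2) = 0.3741.
P_a = ½K_aγH² = 0.5×0.3741×17.7×6.0² = 119.2 kN/m, acting at H/3 = 2.000 m above the base.
FS_sliding = μW / P_a = 0.42×473.8 / 119.2 = 1.670.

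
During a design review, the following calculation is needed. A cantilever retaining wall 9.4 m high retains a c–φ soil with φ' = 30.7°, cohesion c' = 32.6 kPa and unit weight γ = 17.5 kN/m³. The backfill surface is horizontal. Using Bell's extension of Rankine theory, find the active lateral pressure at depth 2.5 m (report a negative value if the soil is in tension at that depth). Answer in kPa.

K_a = (1 − sin φ)/(1 + sin φ) = 0.3240.
σ_a = K_a γ z − 2c√K_a = 0.3240×17.5×2.5 − 2×32.6×0.5692 = -22.94 kPa.

-22.9 kPa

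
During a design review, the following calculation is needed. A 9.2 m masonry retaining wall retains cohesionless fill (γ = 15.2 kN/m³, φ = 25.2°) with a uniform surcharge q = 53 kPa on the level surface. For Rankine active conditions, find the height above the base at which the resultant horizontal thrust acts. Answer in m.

3.73 m

K_a = 0.4027.
Triangular part P₁ = ½K_aγH² = 259.1 at H/3 = 3.067 m; rectangular part P₂ = K_a q H = 196.4 at H/2 = 4.600 m.
ȳ = (P₁·3.067 + P₂·4.600)/(P₁+P₂) = 3.728 m.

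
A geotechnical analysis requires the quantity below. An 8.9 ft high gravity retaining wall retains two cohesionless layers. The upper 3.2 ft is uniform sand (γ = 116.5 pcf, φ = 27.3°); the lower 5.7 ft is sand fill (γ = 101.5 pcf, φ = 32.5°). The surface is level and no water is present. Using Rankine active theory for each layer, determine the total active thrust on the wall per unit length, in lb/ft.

K_a1 = tan²(45°−27.3°/2) = 0.3711; K_a2 = tan²(45°−32.5°/2) = 0.3010.
Layer 1: σ at base = K_a1 γ₁ h₁ = 138.4 psf; P₁ = ½×138.4×3.2 = 221.4.
Layer 2: σ_v at top = γ₁h₁ = 372.8; σ_h top = K_a2×372.8 = 112.2; σ_h base = K_a2×(372.8+101.5×5.7) = 286.3.
P₂ = ½(112.2+286.3)×5.7 = 1136. Total P_a = 221.4+1136 = 1357 lb/ft.

1360 lb/ft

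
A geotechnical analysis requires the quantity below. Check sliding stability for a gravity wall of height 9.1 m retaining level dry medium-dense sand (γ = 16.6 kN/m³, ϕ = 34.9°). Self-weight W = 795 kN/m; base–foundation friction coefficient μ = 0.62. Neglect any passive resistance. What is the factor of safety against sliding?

2.64

K_a = tan²(45° − 34.9°/2) = 0.2721.
P_a = ½K_aγH² = 0.5×0.2721×16.6×9.1² = 187.1 kN/m, acting at H/3 = 3.033 m above the base.
FS_sliding = μW / P_a = 0.62×795 / 187.1 = 2.635.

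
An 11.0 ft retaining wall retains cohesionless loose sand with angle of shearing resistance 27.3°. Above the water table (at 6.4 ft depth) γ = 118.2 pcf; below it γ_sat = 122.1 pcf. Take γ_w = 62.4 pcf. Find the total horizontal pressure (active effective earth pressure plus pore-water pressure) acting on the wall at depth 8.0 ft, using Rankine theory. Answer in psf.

K_a = (1 − sin φ)/(1 + sin φ) = 0.3711.
γ' = 122.1 − 62.4 = 59.70 pcf.
Effective vertical stress at 8.0 ft: σ'_v = 118.2×6.4 + 59.70×1.60 = 852.0 psf.
σ'_h = K_a σ'_v = 0.3711 × 852.0 = 316.2 psf; u = γ_w × 1.60 = 99.84 psf.
Total σ_h = 316.2 + 99.84 = 416.0 psf.

416 psf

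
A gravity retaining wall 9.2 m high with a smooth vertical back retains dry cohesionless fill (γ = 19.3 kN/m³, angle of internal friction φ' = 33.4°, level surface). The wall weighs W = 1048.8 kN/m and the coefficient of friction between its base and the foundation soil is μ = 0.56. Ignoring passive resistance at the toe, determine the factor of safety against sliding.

2.48

K_a = tan²(45° − 33.4°/2) = 0.2899.
P_a = ½K_aγH² = 0.5×0.2899×19.3×9.2² = 236.8 kN/m, acting at H/3 = 3.067 m above the base.
FS_sliding = μW / P_a = 0.56×1048.8 / 236.8 = 2.480.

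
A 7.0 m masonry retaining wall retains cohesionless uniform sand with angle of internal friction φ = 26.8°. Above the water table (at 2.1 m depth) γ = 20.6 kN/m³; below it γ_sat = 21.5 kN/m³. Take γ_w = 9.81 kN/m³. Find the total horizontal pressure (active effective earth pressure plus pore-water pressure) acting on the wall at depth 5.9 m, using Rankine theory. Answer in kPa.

K_a = (1 − sin φ)/(1 + sin φ) = 0.3785.
γ' = 21.5 − 9.81 = 11.69 kN/m³.
Effective vertical stress at 5.9 m: σ'_v = 20.6×2.1 + 11.69×3.80 = 87.68 kPa.
σ'_h = K_a σ'_v = 0.3785 × 87.68 = 33.19 kPa; u = γ_w × 3.80 = 37.28 kPa.
Total σ_h = 33.19 + 37.28 = 70.46 kPa.

70.5 kPa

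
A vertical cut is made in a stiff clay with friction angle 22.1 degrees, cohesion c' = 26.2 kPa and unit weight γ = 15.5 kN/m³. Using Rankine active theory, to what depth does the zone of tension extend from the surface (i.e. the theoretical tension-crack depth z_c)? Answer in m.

K_a = tan²(45° − 22.1°/2) = 0.4533; √K_a = 0.6732.
The active pressure is zero where K_a γ z = 2c√K_a, so z_c = 2c/(γ√K_a) = 2×26.2/(15.5×0.6732) = 5.021 m.

5.02 m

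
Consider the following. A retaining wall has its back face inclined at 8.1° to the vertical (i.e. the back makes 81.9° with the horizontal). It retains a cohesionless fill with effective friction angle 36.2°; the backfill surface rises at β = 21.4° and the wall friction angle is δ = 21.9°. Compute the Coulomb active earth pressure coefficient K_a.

K_a = sin²(α+φ) / [sin²α · sin(α−δ) · (1 + √{sin(φ+δ)sin(φ−β) / (sin(α−δ)sin(α+β))})²].
With α = 81.9°, φ = 36.2°, δ = 21.9°, β = 21.4°: K_a = 0.4035.

0.404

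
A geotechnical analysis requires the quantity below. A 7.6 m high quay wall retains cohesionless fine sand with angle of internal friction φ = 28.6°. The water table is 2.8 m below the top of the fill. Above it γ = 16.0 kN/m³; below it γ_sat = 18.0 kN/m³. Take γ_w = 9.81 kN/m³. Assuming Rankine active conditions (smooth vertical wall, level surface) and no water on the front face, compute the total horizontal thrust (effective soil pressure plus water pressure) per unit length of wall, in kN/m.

244 kN/m

K_a = tan²(45° − φ/2) = 0.3525.
γ' = 18.0 − 9.81 = 8.190 kN/m³. Depth below WT = 4.8 m.
σ'_h at WT = K_a γ d_w = 15.79 kPa; at base = 15.79 + K_a γ' × 4.8 = 29.65 kPa.
P₁ (0–2.8 m) = ½×15.79×2.8 = 22.11. P₂ (2.8–7.6 m) = ½(15.79+29.65)×4.8 = 109.1.
P_w = ½ γ_w h₂² = 0.5×9.81×4.8² = 113.0. Total = 22.11+109.1+113.0 = 244.2 kN/m.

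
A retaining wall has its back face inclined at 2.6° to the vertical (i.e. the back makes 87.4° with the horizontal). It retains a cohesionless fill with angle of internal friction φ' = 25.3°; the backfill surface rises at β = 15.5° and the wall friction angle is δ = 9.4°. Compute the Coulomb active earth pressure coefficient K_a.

0.501

K_a = sin²(α+φ) / [sin²α · sin(α−δ) · (1 + √{sin(φ+δ)sin(φ−β) / (sin(α−δ)sin(α+β))})²].
With α = 87.4°, φ = 25.3°, δ = 9.4°, β = 15.5°: K_a = 0.5013.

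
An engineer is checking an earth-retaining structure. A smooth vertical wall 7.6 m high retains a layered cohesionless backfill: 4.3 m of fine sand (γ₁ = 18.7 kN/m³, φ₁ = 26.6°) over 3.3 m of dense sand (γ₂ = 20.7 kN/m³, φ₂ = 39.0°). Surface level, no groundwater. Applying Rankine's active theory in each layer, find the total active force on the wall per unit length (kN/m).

K_a1 = tan²(45°−26.6°/2) = 0.3814; K_a2 = tan²(45°−39.0°/2) = 0.2275.
Layer 1: σ at base = K_a1 γ₁ h₁ = 30.67 kPa; P₁ = ½×30.67×4.3 = 65.94.
Layer 2: σ_v at top = γ₁h₁ = 80.41; σ_h top = K_a2×80.41 = 18.29; σ_h base = K_a2×(80.41+20.7×3.3) = 33.83.
P₂ = ½(18.29+33.83)×3.3 = 86.01. Total P_a = 65.94+86.01 = 152.0 kN/m.

152 kN/m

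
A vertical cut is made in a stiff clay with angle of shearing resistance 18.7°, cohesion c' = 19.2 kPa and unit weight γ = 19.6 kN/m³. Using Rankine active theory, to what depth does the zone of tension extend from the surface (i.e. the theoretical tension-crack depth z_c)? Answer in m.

2.73 m

K_a = tan²(45° − 18.7°/2) = 0.5144; √K_a = 0.7173.
The active pressure is zero where K_a γ z = 2c√K_a, so z_c = 2c/(γ√K_a) = 2×19.2/(19.6×0.7173) = 2.732 m.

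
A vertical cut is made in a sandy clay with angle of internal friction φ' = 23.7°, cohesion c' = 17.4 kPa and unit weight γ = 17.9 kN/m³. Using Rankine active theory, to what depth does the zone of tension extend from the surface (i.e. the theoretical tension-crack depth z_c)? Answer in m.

K_a = tan²(45° − 23.7°/2) = 0.4266; √K_a = 0.6531.
The active pressure is zero where K_a γ z = 2c√K_a, so z_c = 2c/(γ√K_a) = 2×17.4/(17.9×0.6531) = 2.977 m.

2.98 m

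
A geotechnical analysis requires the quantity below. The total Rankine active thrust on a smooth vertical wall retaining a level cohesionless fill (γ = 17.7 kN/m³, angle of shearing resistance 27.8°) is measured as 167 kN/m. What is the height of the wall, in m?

7.20 m

K_a = 0.3639. P_a = ½ K_a γ H² ⇒ H = √(2P_a/(K_a γ)).
H = √(2×167/(0.3639×17.7)) = 7.201 m.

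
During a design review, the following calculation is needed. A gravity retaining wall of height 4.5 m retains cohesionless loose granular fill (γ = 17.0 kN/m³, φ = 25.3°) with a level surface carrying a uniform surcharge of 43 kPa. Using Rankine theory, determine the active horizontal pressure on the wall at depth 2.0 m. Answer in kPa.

30.9 kPa

K_a = (1 − sin φ)/(1 + sin φ) = 0.4012.
σ_v = γz + q = 17.0 × 2.0 + 43 = 77.00 kPa.
σ_h = K_a σ_v = 0.4012 × 77.00 = 30.89 kPa.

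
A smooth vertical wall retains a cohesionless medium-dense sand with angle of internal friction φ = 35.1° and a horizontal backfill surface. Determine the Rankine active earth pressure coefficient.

K_a = (1 − sin φ)/(1 + sin φ) = (1 − sin 35.1°)/(1 + sin 35.1°) = 0.2698.

0.270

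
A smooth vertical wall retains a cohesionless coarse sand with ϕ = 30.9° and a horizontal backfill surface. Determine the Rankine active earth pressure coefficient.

K_a = tan²(45° − φ/2) = tan²(29.55°) = 0.3214.

0.321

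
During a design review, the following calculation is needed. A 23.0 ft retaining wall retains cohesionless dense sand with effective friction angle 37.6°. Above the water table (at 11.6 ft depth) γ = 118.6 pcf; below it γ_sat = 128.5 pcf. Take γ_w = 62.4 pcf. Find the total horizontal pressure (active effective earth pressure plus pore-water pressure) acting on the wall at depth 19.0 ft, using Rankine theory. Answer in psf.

913 psf

K_a = (1 − sin φ)/(1 + sin φ) = 0.2421.
γ' = 128.5 − 62.4 = 66.10 pcf.
Effective vertical stress at 19.0 ft: σ'_v = 118.6×11.6 + 66.10×7.40 = 1865 psf.
σ'_h = K_a σ'_v = 0.2421 × 1865 = 451.5 psf; u = γ_w × 7.40 = 461.8 psf.
Total σ_h = 451.5 + 461.8 = 913.3 psf.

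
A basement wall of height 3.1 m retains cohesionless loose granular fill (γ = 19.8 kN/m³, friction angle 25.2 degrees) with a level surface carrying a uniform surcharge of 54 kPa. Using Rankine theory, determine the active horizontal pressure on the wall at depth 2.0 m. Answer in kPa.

37.7 kPa

K_a = (1 − sin φ)/(1 + sin φ) = 0.4027.
σ_v = γz + q = 19.8 × 2.0 + 54 = 93.60 kPa.
σ_h = K_a σ_v = 0.4027 × 93.60 = 37.70 kPa.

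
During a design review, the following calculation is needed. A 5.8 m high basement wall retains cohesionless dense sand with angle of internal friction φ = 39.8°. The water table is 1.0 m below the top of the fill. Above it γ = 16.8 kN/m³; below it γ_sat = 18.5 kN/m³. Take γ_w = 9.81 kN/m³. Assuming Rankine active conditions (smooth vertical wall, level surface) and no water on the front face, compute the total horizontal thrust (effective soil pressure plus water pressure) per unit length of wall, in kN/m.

155 kN/m

K_a = tan²(45° − φ/2) = 0.2194.
γ' = 18.5 − 9.81 = 8.690 kN/m³. Depth below WT = 4.8 m.
σ'_h at WT = K_a γ d_w = 3.686 kPa; at base = 3.686 + K_a γ' × 4.8 = 12.84 kPa.
P₁ (0–1.0 m) = ½×3.686×1.0 = 1.843. P₂ (1.0–5.8 m) = ½(3.686+12.84)×4.8 = 39.66.
P_w = ½ γ_w h₂² = 0.5×9.81×4.8² = 113.0. Total = 1.843+39.66+113.0 = 154.5 kN/m.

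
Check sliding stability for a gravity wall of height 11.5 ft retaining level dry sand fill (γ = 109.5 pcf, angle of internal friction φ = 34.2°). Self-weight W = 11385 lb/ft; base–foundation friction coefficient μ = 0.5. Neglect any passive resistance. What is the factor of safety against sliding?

K_a = tan²(45° − 34.2°/2) = 0.2803.
P_a = ½K_aγH² = 0.5×0.2803×109.5×11.5² = 2030 lb/ft, acting at H/3 = 3.833 ft above the base.
FS_sliding = μW / P_a = 0.5×11385 / 2030 = 2.804.

2.80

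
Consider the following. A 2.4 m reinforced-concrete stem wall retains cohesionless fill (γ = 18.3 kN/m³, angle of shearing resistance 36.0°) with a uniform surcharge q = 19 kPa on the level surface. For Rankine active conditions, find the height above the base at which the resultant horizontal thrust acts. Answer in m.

K_a = 0.2596.
Triangular part P₁ = ½K_aγH² = 13.68 at H/3 = 0.8000 m; rectangular part P₂ = K_a q H = 11.84 at H/2 = 1.200 m.
ȳ = (P₁·0.8000 + P₂·1.200)/(P₁+P₂) = 0.9855 m.

0.986 m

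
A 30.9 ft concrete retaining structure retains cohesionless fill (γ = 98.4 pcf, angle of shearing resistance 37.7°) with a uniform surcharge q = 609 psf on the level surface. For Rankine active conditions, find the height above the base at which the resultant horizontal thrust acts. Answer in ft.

11.8 ft

K_a = 0.2411.
Triangular part P₁ = ½K_aγH² = 11320 at H/3 = 10.30 ft; rectangular part P₂ = K_a q H = 4536 at H/2 = 15.45 ft.
ȳ = (P₁·10.30 + P₂·15.45)/(P₁+P₂) = 11.77 ft.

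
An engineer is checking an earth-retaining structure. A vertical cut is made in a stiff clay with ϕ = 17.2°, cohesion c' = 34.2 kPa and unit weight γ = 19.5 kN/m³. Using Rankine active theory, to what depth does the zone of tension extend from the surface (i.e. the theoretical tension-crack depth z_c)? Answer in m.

4.76 m

K_a = tan²(45° − 17.2°/2) = 0.5436; √K_a = 0.7373.
The active pressure is zero where K_a γ z = 2c√K_a, so z_c = 2c/(γ√K_a) = 2×34.2/(19.5×0.7373) = 4.758 m.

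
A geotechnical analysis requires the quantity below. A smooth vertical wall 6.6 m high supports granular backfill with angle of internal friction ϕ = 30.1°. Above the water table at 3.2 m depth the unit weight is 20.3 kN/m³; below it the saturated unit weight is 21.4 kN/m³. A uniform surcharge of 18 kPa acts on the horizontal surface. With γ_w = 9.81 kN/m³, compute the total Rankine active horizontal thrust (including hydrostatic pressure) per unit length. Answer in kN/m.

226 kN/m

K_a = tan²(45° − φ/2) = 0.3320.
γ' = 21.4 − 9.81 = 11.59 kN/m³. h₂ = H − d_w = 3.4 m.
σ'_h: at surface K_a·q = 5.976; at WT K_a(q+γd_w) = 27.54; at base K_a(q+γd_w+γ'h₂) = 40.62 kPa.
P₁ = ½(5.976+27.54)×3.2 = 53.63; P₂ = ½(27.54+40.62)×3.4 = 115.9; P_w = ½γ_w h₂² = 56.70.
Total = 53.63+115.9+56.70 = 226.2 kN/m.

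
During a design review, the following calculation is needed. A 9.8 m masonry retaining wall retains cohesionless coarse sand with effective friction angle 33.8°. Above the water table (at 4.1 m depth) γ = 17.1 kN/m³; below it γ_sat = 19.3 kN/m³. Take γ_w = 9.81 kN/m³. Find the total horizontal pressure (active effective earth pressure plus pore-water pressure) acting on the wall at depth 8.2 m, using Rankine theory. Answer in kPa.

71.3 kPa

K_a = (1 − sin φ)/(1 + sin φ) = 0.2851.
γ' = 19.3 − 9.81 = 9.490 kN/m³.
Effective vertical stress at 8.2 m: σ'_v = 17.1×4.1 + 9.490×4.10 = 109.0 kPa.
σ'_h = K_a σ'_v = 0.2851 × 109.0 = 31.08 kPa; u = γ_w × 4.10 = 40.22 kPa.
Total σ_h = 31.08 + 40.22 = 71.30 kPa.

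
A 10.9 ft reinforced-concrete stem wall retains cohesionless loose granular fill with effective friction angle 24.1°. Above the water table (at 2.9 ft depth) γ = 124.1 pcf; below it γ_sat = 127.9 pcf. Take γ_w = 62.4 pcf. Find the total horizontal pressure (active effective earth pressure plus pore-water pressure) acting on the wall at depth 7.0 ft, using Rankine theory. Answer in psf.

520 psf

K_a = (1 − sin φ)/(1 + sin φ) = 0.4201.
γ' = 127.9 − 62.4 = 65.50 pcf.
Effective vertical stress at 7.0 ft: σ'_v = 124.1×2.9 + 65.50×4.10 = 628.4 psf.
σ'_h = K_a σ'_v = 0.4201 × 628.4 = 264.0 psf; u = γ_w × 4.10 = 255.8 psf.
Total σ_h = 264.0 + 255.8 = 519.9 psf.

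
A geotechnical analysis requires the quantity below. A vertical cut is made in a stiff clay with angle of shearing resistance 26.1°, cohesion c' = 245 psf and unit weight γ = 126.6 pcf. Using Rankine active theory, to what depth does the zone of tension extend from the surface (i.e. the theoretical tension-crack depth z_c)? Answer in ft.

K_a = tan²(45° − 26.1°/2) = 0.3889; √K_a = 0.6237.
The active pressure is zero where K_a γ z = 2c√K_a, so z_c = 2c/(γ√K_a) = 2×245/(126.6×0.6237) = 6.206 ft.

6.21 ft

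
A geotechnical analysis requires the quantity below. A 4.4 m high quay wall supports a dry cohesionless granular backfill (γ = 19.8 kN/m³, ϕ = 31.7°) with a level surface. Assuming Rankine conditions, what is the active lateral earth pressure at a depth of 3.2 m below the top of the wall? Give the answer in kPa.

19.7 kPa

K_a = (1 − sin φ)/(1 + sin φ) = 0.3111.
σ_h = K_a γ z = 0.3111 × 19.8 × 3.2 = 19.71 kPa.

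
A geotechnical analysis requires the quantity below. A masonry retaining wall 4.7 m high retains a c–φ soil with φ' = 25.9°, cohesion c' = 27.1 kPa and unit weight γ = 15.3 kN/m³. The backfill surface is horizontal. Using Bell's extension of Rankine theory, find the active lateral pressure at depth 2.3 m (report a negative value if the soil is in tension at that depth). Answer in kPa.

K_a = (1 − sin φ)/(1 + sin φ) = 0.3920.
σ_a = K_a γ z − 2c√K_a = 0.3920×15.3×2.3 − 2×27.1×0.6261 = -20.14 kPa.

-20.1 kPa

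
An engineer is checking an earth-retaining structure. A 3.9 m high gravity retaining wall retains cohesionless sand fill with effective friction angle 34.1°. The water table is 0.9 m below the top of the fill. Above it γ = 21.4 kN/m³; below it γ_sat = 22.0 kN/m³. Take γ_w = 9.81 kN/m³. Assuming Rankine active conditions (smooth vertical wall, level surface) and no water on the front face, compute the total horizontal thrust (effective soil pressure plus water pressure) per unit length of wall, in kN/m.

78.3 kN/m

K_a = tan²(45° − φ/2) = 0.2815.
γ' = 22.0 − 9.81 = 12.19 kN/m³. Depth below WT = 3.0 m.
σ'_h at WT = K_a γ d_w = 5.422 kPa; at base = 5.422 + K_a γ' × 3.0 = 15.72 kPa.
P₁ (0–0.9 m) = ½×5.422×0.9 = 2.440. P₂ (0.9–3.9 m) = ½(5.422+15.72)×3.0 = 31.71.
P_w = ½ γ_w h₂² = 0.5×9.81×3.0² = 44.14. Total = 2.440+31.71+44.14 = 78.29 kN/m.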